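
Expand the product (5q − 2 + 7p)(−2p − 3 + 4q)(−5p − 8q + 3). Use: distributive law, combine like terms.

(5q − 2 + 7p)(−2p − 3 + 4q)(−5p − 8q + 3)
= (−10pq − 15q + 20q^2 + 4p + 6 − 8q − 14p^2 − 21p + 28pq)(−5p − 8q + 3)    [distributive law]
= (18pq − 23q + 20q^2 − 17p + 6 − 14p^2)(−5p − 8q + 3)    [combine like terms]
= −90p^2q − 144pq^2 + 54pq + 115pq + 184q^2 − 69q − 100pq^2 − 160q^3 + 60q^2 + 85p^2 + 136pq − 51p − 30p − 48q + 18 + 70p^3 + 112p^2q − 42p^2    [distributive law]
= 22p^2q − 244pq^2 + 305pq + 244q^2 − 117q − 160q^3 + 43p^2 − 81p + 18 + 70p^3    [combine like terms]

22p^2q − 244pq^2 + 305pq + 244q^2 − 117q − 160q^3 + 43p^2 − 81p + 18 + 70p^3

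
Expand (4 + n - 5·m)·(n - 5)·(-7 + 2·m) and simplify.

(4 + n - 5·m)·(n - 5)·(-7 + 2·m)
= (4·n - 20 + n^2 - 5·n - 5·m·n + 25·m)·(-7 + 2·m)    [distributive law]
= (-n - 20 + n^2 - 5·m·n + 25·m)·(-7 + 2·m)    [combine like terms]
= 7·n - 2·m·n + 140 - 40·m - 7·n^2 + 2·m·n^2 + 35·m·n - 10·m^2·n - 175·m + 50·m^2    [distributive law]
= 7·n + 33·m·n + 140 - 215·m - 7·n^2 + 2·m·n^2 - 10·m^2·n + 50·m^2    [combine like terms]

7·n + 33·m·n + 140 - 215·m - 7·n^2 + 2·m·n^2 - 10·m^2·n + 50·m^2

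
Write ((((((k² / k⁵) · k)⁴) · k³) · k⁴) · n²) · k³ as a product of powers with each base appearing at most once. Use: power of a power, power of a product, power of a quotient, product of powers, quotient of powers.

((((((k² / k⁵) · k)⁴) · k³) · k⁴) · n²) · k³
= ((((((k² / k⁵)⁴) · (k⁴)) · k³) · k⁴) · n²) · k³    [power of a product]
= (((((((k²)⁴) / ((k⁵)⁴)) · (k⁴)) · k³) · k⁴) · n²) · k³    [power of a quotient]
= (((((k⁸ / ((k⁵)⁴)) · (k⁴)) · k³) · k⁴) · n²) · k³    [power of a power]
= (((((k⁸ / k²⁰) · (k⁴)) · k³) · k⁴) · n²) · k³    [power of a power]
= ((((k⁻¹² · (k⁴)) · k³) · k⁴) · n²) · k³    [quotient of powers]
= (((k⁻⁸ · k³) · k⁴) · n²) · k³    [product of powers]
= ((k⁻⁵ · k⁴) · n²) · k³    [product of powers]
= (k⁻¹ · n²) · k³    [product of powers]
= k²n²    [product of powers]

k²n²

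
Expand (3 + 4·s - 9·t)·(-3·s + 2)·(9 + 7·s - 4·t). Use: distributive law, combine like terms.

33·s - 115·s² + 121·s·t + 54 - 186·t - 84·s³ + 237·s²·t - 108·s·t² + 72·t²

(3 + 4·s - 9·t)·(-3·s + 2)·(9 + 7·s - 4·t)
= (-9·s + 6 - 12·s² + 8·s + 27·s·t - 18·t)·(9 + 7·s - 4·t)    [distributive law]
= (-s + 6 - 12·s² + 27·s·t - 18·t)·(9 + 7·s - 4·t)    [combine like terms]
= -9·s - 7·s² + 4·s·t + 54 + 42·s - 24·t - 108·s² - 84·s³ + 48·s²·t + 243·s·t + 189·s²·t - 108·s·t² - 162·t - 126·s·t + 72·t²    [distributive law]
= 33·s - 115·s² + 121·s·t + 54 - 186·t - 84·s³ + 237·s²·t - 108·s·t² + 72·t²    [combine like terms]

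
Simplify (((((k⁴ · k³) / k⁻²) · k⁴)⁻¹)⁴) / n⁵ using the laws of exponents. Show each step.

(((((k⁴ · k³) / k⁻²) · k⁴)⁻¹)⁴) / n⁵
= ((((k⁴ · k³) / k⁻²) · k⁴)⁻⁴) / n⁵    [power of a power]
= ((((k⁴ · k³) / k⁻²)⁻⁴) · ((k⁴)⁻⁴)) / n⁵    [power of a product]
= ((((k⁴ · k³)⁻⁴) / ((k⁻²)⁻⁴)) · ((k⁴)⁻⁴)) / n⁵    [power of a quotient]
= (((((k⁴)⁻⁴) · ((k³)⁻⁴)) / ((k⁻²)⁻⁴)) · ((k⁴)⁻⁴)) / n⁵    [power of a product]
= (((k⁻¹⁶ · ((k³)⁻⁴)) / ((k⁻²)⁻⁴)) · ((k⁴)⁻⁴)) / n⁵    [power of a power]
= (((k⁻¹⁶ · k⁻¹²) / ((k⁻²)⁻⁴)) · ((k⁴)⁻⁴)) / n⁵    [power of a power]
= ((k⁻²⁸ / ((k⁻²)⁻⁴)) · ((k⁴)⁻⁴)) / n⁵    [product of powers]
= ((k⁻²⁸ / k⁸) · ((k⁴)⁻⁴)) / n⁵    [power of a power]
= (k⁻³⁶ · ((k⁴)⁻⁴)) / n⁵    [quotient of powers]
= (k⁻³⁶ · k⁻¹⁶) / n⁵    [power of a power]
= k⁻⁵² / n⁵    [product of powers]
= k⁻⁵²·n⁻⁵    [quotient of powers]

k⁻⁵²·n⁻⁵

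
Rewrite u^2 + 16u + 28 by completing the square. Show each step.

(u + 8)^2 − 36

u^2 + 16u + 28
= u^2 + 16u + 64 − 64 + 28    [add and subtract 64]
= (u + 8)^2 − 64 + 28    [perfect-square identity]
= (u + 8)^2 − 36    [combine constants]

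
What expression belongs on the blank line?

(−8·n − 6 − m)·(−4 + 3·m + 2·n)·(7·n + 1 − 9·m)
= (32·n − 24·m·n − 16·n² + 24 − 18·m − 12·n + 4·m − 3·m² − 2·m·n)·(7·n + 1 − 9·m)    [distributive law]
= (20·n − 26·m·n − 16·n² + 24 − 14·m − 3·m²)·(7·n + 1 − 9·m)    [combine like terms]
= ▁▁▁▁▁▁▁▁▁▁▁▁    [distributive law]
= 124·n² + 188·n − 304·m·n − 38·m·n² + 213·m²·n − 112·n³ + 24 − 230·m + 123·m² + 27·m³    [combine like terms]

Applying distributive law to the line above:

140·n² + 20·n − 180·m·n − 182·m·n² − 26·m·n + 234·m²·n − 112·n³ − 16·n² + 144·m·n² + 168·n + 24 − 216·m − 98·m·n − 14·m + 126·m² − 21·m²·n − 3·m² + 27·m³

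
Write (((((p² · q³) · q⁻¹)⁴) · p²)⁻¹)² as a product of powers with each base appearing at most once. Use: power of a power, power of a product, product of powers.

(((((p² · q³) · q⁻¹)⁴) · p²)⁻¹)²
= ((((p² · q³) · q⁻¹)⁴) · p²)⁻²    [power of a power]
= ((((p² · q³) · q⁻¹)⁴)⁻²) · ((p²)⁻²)    [power of a product]
= (((p² · q³) · q⁻¹)⁻⁸) · ((p²)⁻²)    [power of a power]
= (((p² · q³)⁻⁸) · ((q⁻¹)⁻⁸)) · ((p²)⁻²)    [power of a product]
= ((((p²)⁻⁸) · ((q³)⁻⁸)) · ((q⁻¹)⁻⁸)) · ((p²)⁻²)    [power of a product]
= ((p⁻¹⁶ · ((q³)⁻⁸)) · ((q⁻¹)⁻⁸)) · ((p²)⁻²)    [power of a power]
= ((p⁻¹⁶ · q⁻²⁴) · ((q⁻¹)⁻⁸)) · ((p²)⁻²)    [power of a power]
= ((p⁻¹⁶ · q⁻²⁴) · q⁸) · ((p²)⁻²)    [power of a power]
= ((p⁻¹⁶ · q⁻²⁴) · q⁸) · p⁻⁴    [power of a power]
= p⁻²⁰q⁻¹⁶    [product of powers]

p⁻²⁰q⁻¹⁶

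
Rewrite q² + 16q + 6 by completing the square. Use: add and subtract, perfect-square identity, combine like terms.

q² + 16q + 6
= q² + 16q + 64 − 64 + 6    [add and subtract 64]
= (q + 8)² − 64 + 6    [perfect-square identity]
= (q + 8)² − 58    [combine constants]

(q + 8)² − 58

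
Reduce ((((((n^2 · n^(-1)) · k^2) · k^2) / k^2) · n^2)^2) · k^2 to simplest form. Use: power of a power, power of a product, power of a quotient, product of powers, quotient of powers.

k^6n^6

((((((n^2 · n^(-1)) · k^2) · k^2) / k^2) · n^2)^2) · k^2
= ((((((n^2 · n^(-1)) · k^2) · k^2) / k^2)^2) · ((n^2)^2)) · k^2    [power of a product]
= ((((((n^2 · n^(-1)) · k^2) · k^2)^2) / ((k^2)^2)) · ((n^2)^2)) · k^2    [power of a quotient]
= ((((((n^2 · n^(-1)) · k^2)^2) · ((k^2)^2)) / ((k^2)^2)) · ((n^2)^2)) · k^2    [power of a product]
= ((((((n^2 · n^(-1))^2) · ((k^2)^2)) · ((k^2)^2)) / ((k^2)^2)) · ((n^2)^2)) · k^2    [power of a product]
= (((((((n^2)^2) · ((n^(-1))^2)) · ((k^2)^2)) · ((k^2)^2)) / ((k^2)^2)) · ((n^2)^2)) · k^2    [power of a product]
= (((((n^4 · ((n^(-1))^2)) · ((k^2)^2)) · ((k^2)^2)) / ((k^2)^2)) · ((n^2)^2)) · k^2    [power of a power]
= (((((n^4 · n^(-2)) · ((k^2)^2)) · ((k^2)^2)) / ((k^2)^2)) · ((n^2)^2)) · k^2    [power of a power]
= ((((n^2 · ((k^2)^2)) · ((k^2)^2)) / ((k^2)^2)) · ((n^2)^2)) · k^2    [product of powers]
= ((((n^2 · k^4) · ((k^2)^2)) / ((k^2)^2)) · ((n^2)^2)) · k^2    [power of a power]
= ((((n^2 · k^4) · k^4) / ((k^2)^2)) · ((n^2)^2)) · k^2    [power of a power]
= ((((n^2 · k^4) · k^4) / k^4) · ((n^2)^2)) · k^2    [power of a power]
= ((((n^2 · k^4) · k^4) / k^4) · n^4) · k^2    [power of a power]
= k^6n^6    [quotient of powers; product of powers]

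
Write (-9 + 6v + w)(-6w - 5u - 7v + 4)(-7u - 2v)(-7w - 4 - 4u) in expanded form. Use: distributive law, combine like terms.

2674uw^2 - 140uw + 3689u^2w + 764vw^2 - 40vw + 4113uvw + 252u^2 + 1260u^3 + 2508uv + 1956u^2v + 874v^2w + 696v^2 - 720uv^2 - 1008u - 288v - 2225uvw^2 - 2714u^2vw - 602v^2w^2 - 2822uv^2w - 840u^3v - 1416u^2v^2 - 588v^3w - 336v^3 - 336uv^3 - 294uw^3 - 413u^2w^2 - 84vw^3 - 140u^3w

(-9 + 6v + w)(-6w - 5u - 7v + 4)(-7u - 2v)(-7w - 4 - 4u)
= (54w + 45u + 63v - 36 - 36vw - 30uv - 42v^2 + 24v - 6w^2 - 5uw - 7vw + 4w)(-7u - 2v)(-7w - 4 - 4u)    [distributive law]
= (58w + 45u + 87v - 36 - 43vw - 30uv - 42v^2 - 6w^2 - 5uw)(-7u - 2v)(-7w - 4 - 4u)    [combine like terms]
= (-406uw - 116vw - 315u^2 - 90uv - 609uv - 174v^2 + 252u + 72v + 301uvw + 86v^2w + 210u^2v + 60uv^2 + 294uv^2 + 84v^3 + 42uw^2 + 12vw^2 + 35u^2w + 10uvw)(-7w - 4 - 4u)    [distributive law]
= (-406uw - 116vw - 315u^2 - 699uv - 174v^2 + 252u + 72v + 311uvw + 86v^2w + 210u^2v + 354uv^2 + 84v^3 + 42uw^2 + 12vw^2 + 35u^2w)(-7w - 4 - 4u)    [combine like terms]
= 2842uw^2 + 1624uw + 1624u^2w + 812vw^2 + 464vw + 464uvw + 2205u^2w + 1260u^2 + 1260u^3 + 4893uvw + 2796uv + 2796u^2v + 1218v^2w + 696v^2 + 696uv^2 - 1764uw - 1008u - 1008u^2 - 504vw - 288v - 288uv - 2177uvw^2 - 1244uvw - 1244u^2vw - 602v^2w^2 - 344v^2w - 344uv^2w - 1470u^2vw - 840u^2v - 840u^3v - 2478uv^2w - 1416uv^2 - 1416u^2v^2 - 588v^3w - 336v^3 - 336uv^3 - 294uw^3 - 168uw^2 - 168u^2w^2 - 84vw^3 - 48vw^2 - 48uvw^2 - 245u^2w^2 - 140u^2w - 140u^3w    [distributive law]
= 2674uw^2 - 140uw + 3689u^2w + 764vw^2 - 40vw + 4113uvw + 252u^2 + 1260u^3 + 2508uv + 1956u^2v + 874v^2w + 696v^2 - 720uv^2 - 1008u - 288v - 2225uvw^2 - 2714u^2vw - 602v^2w^2 - 2822uv^2w - 840u^3v - 1416u^2v^2 - 588v^3w - 336v^3 - 336uv^3 - 294uw^3 - 413u^2w^2 - 84vw^3 - 140u^3w    [combine like terms]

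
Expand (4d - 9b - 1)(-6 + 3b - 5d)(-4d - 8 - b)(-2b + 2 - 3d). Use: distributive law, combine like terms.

1035bd^2 + 88d^2 - 548d^3 - 296bd + 400d + 889b^2d + 263b^2d^2 + 464bd^3 - 183b^3d - 240d^4 + 1158b^2 - 732b - 276b^3 - 54b^4 - 96

(4d - 9b - 1)(-6 + 3b - 5d)(-4d - 8 - b)(-2b + 2 - 3d)
= (-24d + 12bd - 20d^2 + 54b - 27b^2 + 45bd + 6 - 3b + 5d)(-4d - 8 - b)(-2b + 2 - 3d)    [distributive law]
= (-19d + 57bd - 20d^2 + 51b - 27b^2 + 6)(-4d - 8 - b)(-2b + 2 - 3d)    [combine like terms]
= (76d^2 + 152d + 19bd - 228bd^2 - 456bd - 57b^2d + 80d^3 + 160d^2 + 20bd^2 - 204bd - 408b - 51b^2 + 108b^2d + 216b^2 + 27b^3 - 24d - 48 - 6b)(-2b + 2 - 3d)    [distributive law]
= (236d^2 + 128d - 641bd - 208bd^2 + 51b^2d + 80d^3 - 414b + 165b^2 + 27b^3 - 48)(-2b + 2 - 3d)    [combine like terms]
= -472bd^2 + 472d^2 - 708d^3 - 256bd + 256d - 384d^2 + 1282b^2d - 1282bd + 1923bd^2 + 416b^2d^2 - 416bd^2 + 624bd^3 - 102b^3d + 102b^2d - 153b^2d^2 - 160bd^3 + 160d^3 - 240d^4 + 828b^2 - 828b + 1242bd - 330b^3 + 330b^2 - 495b^2d - 54b^4 + 54b^3 - 81b^3d + 96b - 96 + 144d    [distributive law]
= 1035bd^2 + 88d^2 - 548d^3 - 296bd + 400d + 889b^2d + 263b^2d^2 + 464bd^3 - 183b^3d - 240d^4 + 1158b^2 - 732b - 276b^3 - 54b^4 - 96    [combine like terms]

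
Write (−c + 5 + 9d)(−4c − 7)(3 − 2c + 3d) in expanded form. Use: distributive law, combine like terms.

(−c + 5 + 9d)(−4c − 7)(3 − 2c + 3d)
= (4c² + 7c − 20c − 35 − 36cd − 63d)(3 − 2c + 3d)    [distributive law]
= (4c² − 13c − 35 − 36cd − 63d)(3 − 2c + 3d)    [combine like terms]
= 12c² − 8c³ + 12c²d − 39c + 26c² − 39cd − 105 + 70c − 105d − 108cd + 72c²d − 108cd² − 189d + 126cd − 189d²    [distributive law]
= 38c² − 8c³ + 84c²d + 31c − 21cd − 105 − 294d − 108cd² − 189d²    [combine like terms]

38c² − 8c³ + 84c²d + 31c − 21cd − 105 − 294d − 108cd² − 189d²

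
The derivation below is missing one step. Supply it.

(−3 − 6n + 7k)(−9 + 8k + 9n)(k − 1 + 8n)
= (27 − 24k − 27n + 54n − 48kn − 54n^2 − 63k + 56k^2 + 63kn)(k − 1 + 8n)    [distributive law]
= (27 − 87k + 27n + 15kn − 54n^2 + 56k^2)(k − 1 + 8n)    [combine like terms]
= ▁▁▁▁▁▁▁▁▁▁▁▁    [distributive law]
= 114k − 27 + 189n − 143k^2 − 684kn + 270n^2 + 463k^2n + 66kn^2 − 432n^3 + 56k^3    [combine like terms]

By distributive law:

27k − 27 + 216n − 87k^2 + 87k − 696kn + 27kn − 27n + 216n^2 + 15k^2n − 15kn + 120kn^2 − 54kn^2 + 54n^2 − 432n^3 + 56k^3 − 56k^2 + 448k^2n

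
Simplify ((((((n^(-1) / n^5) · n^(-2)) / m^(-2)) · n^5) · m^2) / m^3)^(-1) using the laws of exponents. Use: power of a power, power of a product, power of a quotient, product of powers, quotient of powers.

m^(-1)n^3

((((((n^(-1) / n^5) · n^(-2)) / m^(-2)) · n^5) · m^2) / m^3)^(-1)
= ((((((n^(-1) / n^5) · n^(-2)) / m^(-2)) · n^5) · m^2)^(-1)) / ((m^3)^(-1))    [power of a quotient]
= ((((((n^(-1) / n^5) · n^(-2)) / m^(-2)) · n^5)^(-1)) · ((m^2)^(-1))) / ((m^3)^(-1))    [power of a product]
= ((((((n^(-1) / n^5) · n^(-2)) / m^(-2))^(-1)) · ((n^5)^(-1))) · ((m^2)^(-1))) / ((m^3)^(-1))    [power of a product]
= ((((((n^(-1) / n^5) · n^(-2))^(-1)) / ((m^(-2))^(-1))) · ((n^5)^(-1))) · ((m^2)^(-1))) / ((m^3)^(-1))    [power of a quotient]
= ((((((n^(-1) / n^5)^(-1)) · ((n^(-2))^(-1))) / ((m^(-2))^(-1))) · ((n^5)^(-1))) · ((m^2)^(-1))) / ((m^3)^(-1))    [power of a product]
= (((((((n^(-1))^(-1)) / ((n^5)^(-1))) · ((n^(-2))^(-1))) / ((m^(-2))^(-1))) · ((n^5)^(-1))) · ((m^2)^(-1))) / ((m^3)^(-1))    [power of a quotient]
= (((((n / ((n^5)^(-1))) · ((n^(-2))^(-1))) / ((m^(-2))^(-1))) · ((n^5)^(-1))) · ((m^2)^(-1))) / ((m^3)^(-1))    [power of a power]
= (((((n / n^(-5)) · ((n^(-2))^(-1))) / ((m^(-2))^(-1))) · ((n^5)^(-1))) · ((m^2)^(-1))) / ((m^3)^(-1))    [power of a power]
= ((((n^6 · ((n^(-2))^(-1))) / ((m^(-2))^(-1))) · ((n^5)^(-1))) · ((m^2)^(-1))) / ((m^3)^(-1))    [quotient of powers]
= ((((n^6 · n^2) / ((m^(-2))^(-1))) · ((n^5)^(-1))) · ((m^2)^(-1))) / ((m^3)^(-1))    [power of a power]
= (((n^8 / ((m^(-2))^(-1))) · ((n^5)^(-1))) · ((m^2)^(-1))) / ((m^3)^(-1))    [product of powers]
= (((n^8 / m^2) · ((n^5)^(-1))) · ((m^2)^(-1))) / ((m^3)^(-1))    [power of a power]
= (((n^8 / m^2) · n^(-5)) · ((m^2)^(-1))) / ((m^3)^(-1))    [power of a power]
= (((n^8 / m^2) · n^(-5)) · m^(-2)) / ((m^3)^(-1))    [power of a power]
= (((n^8 / m^2) · n^(-5)) · m^(-2)) / m^(-3)    [power of a power]
= m^(-1)n^3    [quotient of powers; product of powers]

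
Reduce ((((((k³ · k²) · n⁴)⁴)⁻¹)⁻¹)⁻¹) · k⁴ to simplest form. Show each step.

k⁻¹⁶n⁻¹⁶

((((((k³ · k²) · n⁴)⁴)⁻¹)⁻¹)⁻¹) · k⁴
= (((((k³ · k²) · n⁴)⁴)⁻¹)¹) · k⁴    [power of a power]
= ((((k³ · k²) · n⁴)⁴)⁻¹) · k⁴    [power of a power]
= (((k³ · k²) · n⁴)⁻⁴) · k⁴    [power of a power]
= (((k³ · k²)⁻⁴) · ((n⁴)⁻⁴)) · k⁴    [power of a product]
= ((((k³)⁻⁴) · ((k²)⁻⁴)) · ((n⁴)⁻⁴)) · k⁴    [power of a product]
= ((k⁻¹² · ((k²)⁻⁴)) · ((n⁴)⁻⁴)) · k⁴    [power of a power]
= ((k⁻¹² · k⁻⁸) · ((n⁴)⁻⁴)) · k⁴    [power of a power]
= (k⁻²⁰ · ((n⁴)⁻⁴)) · k⁴    [product of powers]
= (k⁻²⁰ · n⁻¹⁶) · k⁴    [power of a power]
= k⁻¹⁶n⁻¹⁶    [product of powers]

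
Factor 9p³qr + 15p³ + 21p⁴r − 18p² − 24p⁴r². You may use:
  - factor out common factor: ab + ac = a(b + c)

3p²(3pqr + 5p + 7p²r − 6 − 8p²r²)

9p³qr + 15p³ + 21p⁴r − 18p² − 24p⁴r²
= 3(3p³qr + 5p³ + 7p⁴r − 6p² − 8p⁴r²)    [factor out 3]
= 3p²(3pqr + 5p + 7p²r − 6 − 8p²r²)    [factor out p²]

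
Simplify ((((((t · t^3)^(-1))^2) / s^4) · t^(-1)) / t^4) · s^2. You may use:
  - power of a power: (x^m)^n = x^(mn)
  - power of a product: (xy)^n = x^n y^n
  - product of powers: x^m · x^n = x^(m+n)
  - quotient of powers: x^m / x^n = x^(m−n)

((((((t · t^3)^(-1))^2) / s^4) · t^(-1)) / t^4) · s^2
= (((((t · t^3)^(-2)) / s^4) · t^(-1)) / t^4) · s^2    [power of a power]
= (((((t^(-2)) · ((t^3)^(-2))) / s^4) · t^(-1)) / t^4) · s^2    [power of a product]
= ((((t^(-2) · t^(-6)) / s^4) · t^(-1)) / t^4) · s^2    [power of a power]
= (((t^(-8) / s^4) · t^(-1)) / t^4) · s^2    [product of powers]
= s^(-2)t^(-13)    [quotient of powers; product of powers]

s^(-2)t^(-13)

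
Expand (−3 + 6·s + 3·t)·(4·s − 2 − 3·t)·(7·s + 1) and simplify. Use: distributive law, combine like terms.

−144·s² + 18·s + 6 + 15·s·t + 3·t + 168·s³ − 42·s²·t − 63·s·t² − 9·t²

(−3 + 6·s + 3·t)·(4·s − 2 − 3·t)·(7·s + 1)
= (−12·s + 6 + 9·t + 24·s² − 12·s − 18·s·t + 12·s·t − 6·t − 9·t²)·(7·s + 1)    [distributive law]
= (−24·s + 6 + 3·t + 24·s² − 6·s·t − 9·t²)·(7·s + 1)    [combine like terms]
= −168·s² − 24·s + 42·s + 6 + 21·s·t + 3·t + 168·s³ + 24·s² − 42·s²·t − 6·s·t − 63·s·t² − 9·t²    [distributive law]
= −144·s² + 18·s + 6 + 15·s·t + 3·t + 168·s³ − 42·s²·t − 63·s·t² − 9·t²    [combine like terms]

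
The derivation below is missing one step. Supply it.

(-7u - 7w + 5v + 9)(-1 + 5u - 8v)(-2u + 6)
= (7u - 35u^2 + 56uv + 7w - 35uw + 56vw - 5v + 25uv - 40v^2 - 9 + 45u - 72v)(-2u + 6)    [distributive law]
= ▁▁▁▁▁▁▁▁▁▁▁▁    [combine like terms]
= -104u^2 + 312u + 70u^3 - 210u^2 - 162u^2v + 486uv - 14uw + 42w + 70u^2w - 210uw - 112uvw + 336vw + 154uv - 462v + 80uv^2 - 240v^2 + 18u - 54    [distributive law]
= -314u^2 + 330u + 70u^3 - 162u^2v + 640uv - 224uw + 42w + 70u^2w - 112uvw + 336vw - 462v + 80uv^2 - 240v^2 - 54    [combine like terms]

After combine like terms, the bracketed line is:

(52u - 35u^2 + 81uv + 7w - 35uw + 56vw - 77v - 40v^2 - 9)(-2u + 6)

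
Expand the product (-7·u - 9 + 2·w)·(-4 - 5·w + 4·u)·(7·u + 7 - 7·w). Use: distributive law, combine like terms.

-252·u² + 196·u + 616·u·w + 497·u²·w - 371·u·w² - 196·u³ + 252 + 7·w - 329·w² + 70·w³

(-7·u - 9 + 2·w)·(-4 - 5·w + 4·u)·(7·u + 7 - 7·w)
= (28·u + 35·u·w - 28·u² + 36 + 45·w - 36·u - 8·w - 10·w² + 8·u·w)·(7·u + 7 - 7·w)    [distributive law]
= (-8·u + 43·u·w - 28·u² + 36 + 37·w - 10·w²)·(7·u + 7 - 7·w)    [combine like terms]
= -56·u² - 56·u + 56·u·w + 301·u²·w + 301·u·w - 301·u·w² - 196·u³ - 196·u² + 196·u²·w + 252·u + 252 - 252·w + 259·u·w + 259·w - 259·w² - 70·u·w² - 70·w² + 70·w³    [distributive law]
= -252·u² + 196·u + 616·u·w + 497·u²·w - 371·u·w² - 196·u³ + 252 + 7·w - 329·w² + 70·w³    [combine like terms]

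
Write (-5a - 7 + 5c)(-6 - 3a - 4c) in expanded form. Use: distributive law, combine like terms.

(-5a - 7 + 5c)(-6 - 3a - 4c)
= 30a + 15a^2 + 20ac + 42 + 21a + 28c - 30c - 15ac - 20c^2    [distributive law]
= 51a + 15a^2 + 5ac + 42 - 2c - 20c^2    [combine like terms]

51a + 15a^2 + 5ac + 42 - 2c - 20c^2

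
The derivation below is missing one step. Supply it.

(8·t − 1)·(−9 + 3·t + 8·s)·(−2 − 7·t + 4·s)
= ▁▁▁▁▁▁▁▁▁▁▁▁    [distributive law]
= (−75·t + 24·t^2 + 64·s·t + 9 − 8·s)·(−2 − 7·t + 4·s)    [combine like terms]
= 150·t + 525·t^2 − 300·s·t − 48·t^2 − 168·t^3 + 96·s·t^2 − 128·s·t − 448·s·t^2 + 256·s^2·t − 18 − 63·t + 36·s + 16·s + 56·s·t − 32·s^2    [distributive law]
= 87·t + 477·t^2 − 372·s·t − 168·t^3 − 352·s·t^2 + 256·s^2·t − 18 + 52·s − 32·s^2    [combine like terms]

By distributive law:

(−72·t + 24·t^2 + 64·s·t + 9 − 3·t − 8·s)·(−2 − 7·t + 4·s)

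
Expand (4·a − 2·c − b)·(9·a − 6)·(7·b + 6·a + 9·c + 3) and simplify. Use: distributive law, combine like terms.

198·a^2·b + 216·a^3 + 216·a^2·c − 36·a^2 − 159·a·b − 198·a·c − 72·a − 207·a·b·c − 162·a·c^2 + 138·b·c + 108·c^2 + 36·c − 63·a·b^2 + 42·b^2 + 18·b

(4·a − 2·c − b)·(9·a − 6)·(7·b + 6·a + 9·c + 3)
= (36·a^2 − 24·a − 18·a·c + 12·c − 9·a·b + 6·b)·(7·b + 6·a + 9·c + 3)    [distributive law]
= 252·a^2·b + 216·a^3 + 324·a^2·c + 108·a^2 − 168·a·b − 144·a^2 − 216·a·c − 72·a − 126·a·b·c − 108·a^2·c − 162·a·c^2 − 54·a·c + 84·b·c + 72·a·c + 108·c^2 + 36·c − 63·a·b^2 − 54·a^2·b − 81·a·b·c − 27·a·b + 42·b^2 + 36·a·b + 54·b·c + 18·b    [distributive law]
= 198·a^2·b + 216·a^3 + 216·a^2·c − 36·a^2 − 159·a·b − 198·a·c − 72·a − 207·a·b·c − 162·a·c^2 + 138·b·c + 108·c^2 + 36·c − 63·a·b^2 + 42·b^2 + 18·b    [combine like terms]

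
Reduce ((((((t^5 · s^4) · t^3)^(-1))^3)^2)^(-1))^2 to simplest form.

((((((t^5 · s^4) · t^3)^(-1))^3)^2)^(-1))^2
= (((((t^5 · s^4) · t^3)^(-1))^3)^2)^(-2)    [power of a power]
= ((((t^5 · s^4) · t^3)^(-1))^3)^(-4)    [power of a power]
= (((t^5 · s^4) · t^3)^(-1))^(-12)    [power of a power]
= ((t^5 · s^4) · t^3)^12    [power of a power]
= ((t^5 · s^4)^12) · ((t^3)^12)    [power of a product]
= (((t^5)^12) · ((s^4)^12)) · ((t^3)^12)    [power of a product]
= (t^60 · ((s^4)^12)) · ((t^3)^12)    [power of a power]
= (t^60 · s^48) · ((t^3)^12)    [power of a power]
= (t^60 · s^48) · t^36    [power of a power]
= s^48·t^96    [product of powers]

s^48·t^96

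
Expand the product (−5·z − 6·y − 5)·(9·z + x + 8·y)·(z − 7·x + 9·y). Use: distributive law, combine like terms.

−45·z^3 + 310·x·z^2 − 499·y·z^2 + 35·x^2·z + 607·x·y·z − 894·y^2·z + 42·x^2·y + 282·x·y^2 − 432·y^3 − 45·z^2 + 310·x·z − 445·y·z + 35·x^2 + 235·x·y − 360·y^2

(−5·z − 6·y − 5)·(9·z + x + 8·y)·(z − 7·x + 9·y)
= (−45·z^2 − 5·x·z − 40·y·z − 54·y·z − 6·x·y − 48·y^2 − 45·z − 5·x − 40·y)·(z − 7·x + 9·y)    [distributive law]
= (−45·z^2 − 5·x·z − 94·y·z − 6·x·y − 48·y^2 − 45·z − 5·x − 40·y)·(z − 7·x + 9·y)    [combine like terms]
= −45·z^3 + 315·x·z^2 − 405·y·z^2 − 5·x·z^2 + 35·x^2·z − 45·x·y·z − 94·y·z^2 + 658·x·y·z − 846·y^2·z − 6·x·y·z + 42·x^2·y − 54·x·y^2 − 48·y^2·z + 336·x·y^2 − 432·y^3 − 45·z^2 + 315·x·z − 405·y·z − 5·x·z + 35·x^2 − 45·x·y − 40·y·z + 280·x·y − 360·y^2    [distributive law]
= −45·z^3 + 310·x·z^2 − 499·y·z^2 + 35·x^2·z + 607·x·y·z − 894·y^2·z + 42·x^2·y + 282·x·y^2 − 432·y^3 − 45·z^2 + 310·x·z − 445·y·z + 35·x^2 + 235·x·y − 360·y^2    [combine like terms]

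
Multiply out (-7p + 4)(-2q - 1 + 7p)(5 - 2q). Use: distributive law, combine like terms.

-28pq^2 + 175p - 245p^2 + 98p^2q - 32q + 16q^2 - 20

(-7p + 4)(-2q - 1 + 7p)(5 - 2q)
= (14pq + 7p - 49p^2 - 8q - 4 + 28p)(5 - 2q)    [distributive law]
= (14pq + 35p - 49p^2 - 8q - 4)(5 - 2q)    [combine like terms]
= 70pq - 28pq^2 + 175p - 70pq - 245p^2 + 98p^2q - 40q + 16q^2 - 20 + 8q    [distributive law]
= -28pq^2 + 175p - 245p^2 + 98p^2q - 32q + 16q^2 - 20    [combine like terms]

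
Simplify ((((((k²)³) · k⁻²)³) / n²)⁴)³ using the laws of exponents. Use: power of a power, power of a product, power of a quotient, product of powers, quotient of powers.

((((((k²)³) · k⁻²)³) / n²)⁴)³
= (((((k²)³) · k⁻²)³) / n²)¹²    [power of a power]
= (((((k²)³) · k⁻²)³)¹²) / ((n²)¹²)    [power of a quotient]
= ((((k²)³) · k⁻²)³⁶) / ((n²)¹²)    [power of a power]
= ((((k²)³)³⁶) · ((k⁻²)³⁶)) / ((n²)¹²)    [power of a product]
= (((k²)¹⁰⁸) · ((k⁻²)³⁶)) / ((n²)¹²)    [power of a power]
= (k²¹⁶ · ((k⁻²)³⁶)) / ((n²)¹²)    [power of a power]
= (k²¹⁶ · k⁻⁷²) / ((n²)¹²)    [power of a power]
= k¹⁴⁴ / ((n²)¹²)    [product of powers]
= k¹⁴⁴ / n²⁴    [power of a power]
= k¹⁴⁴n⁻²⁴    [quotient of powers]

k¹⁴⁴n⁻²⁴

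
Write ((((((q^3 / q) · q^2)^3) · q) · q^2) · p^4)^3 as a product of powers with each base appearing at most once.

p^12q^45

((((((q^3 / q) · q^2)^3) · q) · q^2) · p^4)^3
= ((((((q^3 / q) · q^2)^3) · q) · q^2)^3) · ((p^4)^3)    [power of a product]
= ((((((q^3 / q) · q^2)^3) · q)^3) · ((q^2)^3)) · ((p^4)^3)    [power of a product]
= ((((((q^3 / q) · q^2)^3)^3) · (q^3)) · ((q^2)^3)) · ((p^4)^3)    [power of a product]
= (((((q^3 / q) · q^2)^9) · (q^3)) · ((q^2)^3)) · ((p^4)^3)    [power of a power]
= (((((q^3 / q)^9) · ((q^2)^9)) · (q^3)) · ((q^2)^3)) · ((p^4)^3)    [power of a product]
= ((((((q^3)^9) / (q^9)) · ((q^2)^9)) · (q^3)) · ((q^2)^3)) · ((p^4)^3)    [power of a quotient]
= ((((q^27 / (q^9)) · ((q^2)^9)) · (q^3)) · ((q^2)^3)) · ((p^4)^3)    [power of a power]
= (((q^18 · ((q^2)^9)) · (q^3)) · ((q^2)^3)) · ((p^4)^3)    [quotient of powers]
= (((q^18 · q^18) · (q^3)) · ((q^2)^3)) · ((p^4)^3)    [power of a power]
= ((q^36 · (q^3)) · ((q^2)^3)) · ((p^4)^3)    [product of powers]
= (q^39 · ((q^2)^3)) · ((p^4)^3)    [product of powers]
= (q^39 · q^6) · ((p^4)^3)    [power of a power]
= q^45 · ((p^4)^3)    [product of powers]
= q^45 · p^12    [power of a power]
= p^12q^45    [rearrange]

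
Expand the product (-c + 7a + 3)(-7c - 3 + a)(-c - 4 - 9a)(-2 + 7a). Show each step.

14c^3 - 49ac^3 + 20c^2 - 44ac^2 - 91a^2c^2 - 162c - 193ac + 1774a^2c + 3101a^3c - 54a + 803a^2 + 1064a^3 - 441a^4 - 72

(-c + 7a + 3)(-7c - 3 + a)(-c - 4 - 9a)(-2 + 7a)
= (7c^2 + 3c - ac - 49ac - 21a + 7a^2 - 21c - 9 + 3a)(-c - 4 - 9a)(-2 + 7a)    [distributive law]
= (7c^2 - 18c - 50ac - 18a + 7a^2 - 9)(-c - 4 - 9a)(-2 + 7a)    [combine like terms]
= (-7c^3 - 28c^2 - 63ac^2 + 18c^2 + 72c + 162ac + 50ac^2 + 200ac + 450a^2c + 18ac + 72a + 162a^2 - 7a^2c - 28a^2 - 63a^3 + 9c + 36 + 81a)(-2 + 7a)    [distributive law]
= (-7c^3 - 10c^2 - 13ac^2 + 81c + 380ac + 443a^2c + 153a + 134a^2 - 63a^3 + 36)(-2 + 7a)    [combine like terms]
= 14c^3 - 49ac^3 + 20c^2 - 70ac^2 + 26ac^2 - 91a^2c^2 - 162c + 567ac - 760ac + 2660a^2c - 886a^2c + 3101a^3c - 306a + 1071a^2 - 268a^2 + 938a^3 + 126a^3 - 441a^4 - 72 + 252a    [distributive law]
= 14c^3 - 49ac^3 + 20c^2 - 44ac^2 - 91a^2c^2 - 162c - 193ac + 1774a^2c + 3101a^3c - 54a + 803a^2 + 1064a^3 - 441a^4 - 72    [combine like terms]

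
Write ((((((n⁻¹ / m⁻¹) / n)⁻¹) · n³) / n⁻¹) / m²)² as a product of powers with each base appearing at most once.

((((((n⁻¹ / m⁻¹) / n)⁻¹) · n³) / n⁻¹) / m²)²
= ((((((n⁻¹ / m⁻¹) / n)⁻¹) · n³) / n⁻¹)²) / ((m²)²)    [power of a quotient]
= ((((((n⁻¹ / m⁻¹) / n)⁻¹) · n³)²) / ((n⁻¹)²)) / ((m²)²)    [power of a quotient]
= ((((((n⁻¹ / m⁻¹) / n)⁻¹)²) · ((n³)²)) / ((n⁻¹)²)) / ((m²)²)    [power of a product]
= (((((n⁻¹ / m⁻¹) / n)⁻²) · ((n³)²)) / ((n⁻¹)²)) / ((m²)²)    [power of a power]
= (((((n⁻¹ / m⁻¹)⁻²) / (n⁻²)) · ((n³)²)) / ((n⁻¹)²)) / ((m²)²)    [power of a quotient]
= ((((((n⁻¹)⁻²) / ((m⁻¹)⁻²)) / (n⁻²)) · ((n³)²)) / ((n⁻¹)²)) / ((m²)²)    [power of a quotient]
= ((((n² / ((m⁻¹)⁻²)) / (n⁻²)) · ((n³)²)) / ((n⁻¹)²)) / ((m²)²)    [power of a power]
= ((((n² / m²) / (n⁻²)) · ((n³)²)) / ((n⁻¹)²)) / ((m²)²)    [power of a power]
= ((((n² / m²) / n⁻²) · n⁶) / ((n⁻¹)²)) / ((m²)²)    [power of a power]
= ((((n² / m²) / n⁻²) · n⁶) / n⁻²) / ((m²)²)    [power of a power]
= ((((n² / m²) / n⁻²) · n⁶) / n⁻²) / m⁴    [power of a power]
= m⁻⁶n¹²    [quotient of powers; product of powers]

m⁻⁶n¹²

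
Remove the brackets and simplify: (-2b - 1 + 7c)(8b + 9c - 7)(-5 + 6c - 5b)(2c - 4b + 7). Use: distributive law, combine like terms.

(-2b - 1 + 7c)(8b + 9c - 7)(-5 + 6c - 5b)(2c - 4b + 7)
= (-16b² - 18bc + 14b - 8b - 9c + 7 + 56bc + 63c² - 49c)(-5 + 6c - 5b)(2c - 4b + 7)    [distributive law]
= (-16b² + 38bc + 6b - 58c + 7 + 63c²)(-5 + 6c - 5b)(2c - 4b + 7)    [combine like terms]
= (80b² - 96b²c + 80b³ - 190bc + 228bc² - 190b²c - 30b + 36bc - 30b² + 290c - 348c² + 290bc - 35 + 42c - 35b - 315c² + 378c³ - 315bc²)(2c - 4b + 7)    [distributive law]
= (50b² - 286b²c + 80b³ + 136bc - 87bc² - 65b + 332c - 663c² - 35 + 378c³)(2c - 4b + 7)    [combine like terms]
= 100b²c - 200b³ + 350b² - 572b²c² + 1144b³c - 2002b²c + 160b³c - 320b⁴ + 560b³ + 272bc² - 544b²c + 952bc - 174bc³ + 348b²c² - 609bc² - 130bc + 260b² - 455b + 664c² - 1328bc + 2324c - 1326c³ + 2652bc² - 4641c² - 70c + 140b - 245 + 756c⁴ - 1512bc³ + 2646c³    [distributive law]
= -2446b²c + 360b³ + 610b² - 224b²c² + 1304b³c - 320b⁴ + 2315bc² - 506bc - 1686bc³ - 315b - 3977c² + 2254c + 1320c³ - 245 + 756c⁴    [combine like terms]

-2446b²c + 360b³ + 610b² - 224b²c² + 1304b³c - 320b⁴ + 2315bc² - 506bc - 1686bc³ - 315b - 3977c² + 2254c + 1320c³ - 245 + 756c⁴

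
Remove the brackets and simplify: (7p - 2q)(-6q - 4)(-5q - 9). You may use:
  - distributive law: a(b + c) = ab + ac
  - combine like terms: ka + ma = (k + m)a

(7p - 2q)(-6q - 4)(-5q - 9)
= (-42pq - 28p + 12q^2 + 8q)(-5q - 9)    [distributive law]
= 210pq^2 + 378pq + 140pq + 252p - 60q^3 - 108q^2 - 40q^2 - 72q    [distributive law]
= 210pq^2 + 518pq + 252p - 60q^3 - 148q^2 - 72q    [combine like terms]

210pq^2 + 518pq + 252p - 60q^3 - 148q^2 - 72q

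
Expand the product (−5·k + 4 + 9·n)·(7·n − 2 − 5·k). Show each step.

(−5·k + 4 + 9·n)·(7·n − 2 − 5·k)
= −35·k·n + 10·k + 25·k^2 + 28·n − 8 − 20·k + 63·n^2 − 18·n − 45·k·n    [distributive law]
= −80·k·n − 10·k + 25·k^2 + 10·n − 8 + 63·n^2    [combine like terms]

−80·k·n − 10·k + 25·k^2 + 10·n − 8 + 63·n^2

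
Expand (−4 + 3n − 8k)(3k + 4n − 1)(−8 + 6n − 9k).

−4k + 331kn + 228k^2 + 176n − 210n^2 − 32 − 246kn^2 + 63k^2n + 72n^3 + 216k^3

(−4 + 3n − 8k)(3k + 4n − 1)(−8 + 6n − 9k)
= (−12k − 16n + 4 + 9kn + 12n^2 − 3n − 24k^2 − 32kn + 8k)(−8 + 6n − 9k)    [distributive law]
= (−4k − 19n + 4 − 23kn + 12n^2 − 24k^2)(−8 + 6n − 9k)    [combine like terms]
= 32k − 24kn + 36k^2 + 152n − 114n^2 + 171kn − 32 + 24n − 36k + 184kn − 138kn^2 + 207k^2n − 96n^2 + 72n^3 − 108kn^2 + 192k^2 − 144k^2n + 216k^3    [distributive law]
= −4k + 331kn + 228k^2 + 176n − 210n^2 − 32 − 246kn^2 + 63k^2n + 72n^3 + 216k^3    [combine like terms]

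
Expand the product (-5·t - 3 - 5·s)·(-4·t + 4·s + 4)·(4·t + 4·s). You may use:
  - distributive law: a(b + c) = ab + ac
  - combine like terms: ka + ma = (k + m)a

(-5·t - 3 - 5·s)·(-4·t + 4·s + 4)·(4·t + 4·s)
= (20·t² - 20·s·t - 20·t + 12·t - 12·s - 12 + 20·s·t - 20·s² - 20·s)·(4·t + 4·s)    [distributive law]
= (20·t² - 8·t - 32·s - 12 - 20·s²)·(4·t + 4·s)    [combine like terms]
= 80·t³ + 80·s·t² - 32·t² - 32·s·t - 128·s·t - 128·s² - 48·t - 48·s - 80·s²·t - 80·s³    [distributive law]
= 80·t³ + 80·s·t² - 32·t² - 160·s·t - 128·s² - 48·t - 48·s - 80·s²·t - 80·s³    [combine like terms]

80·t³ + 80·s·t² - 32·t² - 160·s·t - 128·s² - 48·t - 48·s - 80·s²·t - 80·s³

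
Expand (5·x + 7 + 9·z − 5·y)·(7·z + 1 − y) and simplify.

35·x·z + 5·x − 5·x·y + 58·z + 7 − 12·y + 63·z^2 − 44·y·z + 5·y^2

(5·x + 7 + 9·z − 5·y)·(7·z + 1 − y)
= 35·x·z + 5·x − 5·x·y + 49·z + 7 − 7·y + 63·z^2 + 9·z − 9·y·z − 35·y·z − 5·y + 5·y^2    [distributive law]
= 35·x·z + 5·x − 5·x·y + 58·z + 7 − 12·y + 63·z^2 − 44·y·z + 5·y^2    [combine like terms]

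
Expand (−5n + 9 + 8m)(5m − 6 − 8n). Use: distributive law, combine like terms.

−89mn − 42n + 40n² − 3m − 54 + 40m²

(−5n + 9 + 8m)(5m − 6 − 8n)
= −25mn + 30n + 40n² + 45m − 54 − 72n + 40m² − 48m − 64mn    [distributive law]
= −89mn − 42n + 40n² − 3m − 54 + 40m²    [combine like terms]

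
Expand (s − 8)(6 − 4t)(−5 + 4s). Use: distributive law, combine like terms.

−222s + 24s^2 + 148st − 16s^2t + 240 − 160t

(s − 8)(6 − 4t)(−5 + 4s)
= (6s − 4st − 48 + 32t)(−5 + 4s)    [distributive law]
= −30s + 24s^2 + 20st − 16s^2t + 240 − 192s − 160t + 128st    [distributive law]
= −222s + 24s^2 + 148st − 16s^2t + 240 − 160t    [combine like terms]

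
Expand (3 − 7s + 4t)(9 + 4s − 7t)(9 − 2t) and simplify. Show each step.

243 + 81t − 459s + 687st − 282t^2 − 252s^2 + 56s^2t − 130st^2 + 56t^3

(3 − 7s + 4t)(9 + 4s − 7t)(9 − 2t)
= (27 + 12s − 21t − 63s − 28s^2 + 49st + 36t + 16st − 28t^2)(9 − 2t)    [distributive law]
= (27 − 51s + 15t − 28s^2 + 65st − 28t^2)(9 − 2t)    [combine like terms]
= 243 − 54t − 459s + 102st + 135t − 30t^2 − 252s^2 + 56s^2t + 585st − 130st^2 − 252t^2 + 56t^3    [distributive law]
= 243 + 81t − 459s + 687st − 282t^2 − 252s^2 + 56s^2t − 130st^2 + 56t^3    [combine like terms]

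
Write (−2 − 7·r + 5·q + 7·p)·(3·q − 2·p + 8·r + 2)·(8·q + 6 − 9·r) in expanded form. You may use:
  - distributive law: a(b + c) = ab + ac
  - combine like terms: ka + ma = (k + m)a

(−2 − 7·r + 5·q + 7·p)·(3·q − 2·p + 8·r + 2)·(8·q + 6 − 9·r)
= (−6·q + 4·p − 16·r − 4 − 21·q·r + 14·p·r − 56·r^2 − 14·r + 15·q^2 − 10·p·q + 40·q·r + 10·q + 21·p·q − 14·p^2 + 56·p·r + 14·p)·(8·q + 6 − 9·r)    [distributive law]
= (4·q + 18·p − 30·r − 4 + 19·q·r + 70·p·r − 56·r^2 + 15·q^2 + 11·p·q − 14·p^2)·(8·q + 6 − 9·r)    [combine like terms]
= 32·q^2 + 24·q − 36·q·r + 144·p·q + 108·p − 162·p·r − 240·q·r − 180·r + 270·r^2 − 32·q − 24 + 36·r + 152·q^2·r + 114·q·r − 171·q·r^2 + 560·p·q·r + 420·p·r − 630·p·r^2 − 448·q·r^2 − 336·r^2 + 504·r^3 + 120·q^3 + 90·q^2 − 135·q^2·r + 88·p·q^2 + 66·p·q − 99·p·q·r − 112·p^2·q − 84·p^2 + 126·p^2·r    [distributive law]
= 122·q^2 − 8·q − 162·q·r + 210·p·q + 108·p + 258·p·r − 144·r − 66·r^2 − 24 + 17·q^2·r − 619·q·r^2 + 461·p·q·r − 630·p·r^2 + 504·r^3 + 120·q^3 + 88·p·q^2 − 112·p^2·q − 84·p^2 + 126·p^2·r    [combine like terms]

122·q^2 − 8·q − 162·q·r + 210·p·q + 108·p + 258·p·r − 144·r − 66·r^2 − 24 + 17·q^2·r − 619·q·r^2 + 461·p·q·r − 630·p·r^2 + 504·r^3 + 120·q^3 + 88·p·q^2 − 112·p^2·q − 84·p^2 + 126·p^2·r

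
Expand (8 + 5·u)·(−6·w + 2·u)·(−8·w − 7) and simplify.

(8 + 5·u)·(−6·w + 2·u)·(−8·w − 7)
= (−48·w + 16·u − 30·u·w + 10·u^2)·(−8·w − 7)    [distributive law]
= 384·w^2 + 336·w − 128·u·w − 112·u + 240·u·w^2 + 210·u·w − 80·u^2·w − 70·u^2    [distributive law]
= 384·w^2 + 336·w + 82·u·w − 112·u + 240·u·w^2 − 80·u^2·w − 70·u^2    [combine like terms]

384·w^2 + 336·w + 82·u·w − 112·u + 240·u·w^2 − 80·u^2·w − 70·u^2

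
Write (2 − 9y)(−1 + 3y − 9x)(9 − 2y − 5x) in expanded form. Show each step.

−18 + 139y − 152x − 273y^2 + 690xy + 90x^2 + 54y^3 − 27xy^2 − 405x^2y

(2 − 9y)(−1 + 3y − 9x)(9 − 2y − 5x)
= (−2 + 6y − 18x + 9y − 27y^2 + 81xy)(9 − 2y − 5x)    [distributive law]
= (−2 + 15y − 18x − 27y^2 + 81xy)(9 − 2y − 5x)    [combine like terms]
= −18 + 4y + 10x + 135y − 30y^2 − 75xy − 162x + 36xy + 90x^2 − 243y^2 + 54y^3 + 135xy^2 + 729xy − 162xy^2 − 405x^2y    [distributive law]
= −18 + 139y − 152x − 273y^2 + 690xy + 90x^2 + 54y^3 − 27xy^2 − 405x^2y    [combine like terms]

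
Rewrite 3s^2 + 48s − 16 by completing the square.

3(s + 8)^2 − 208

3s^2 + 48s − 16
= 3(s^2 + 16s) − 16    [factor out 3 from the s-terms]
= 3(s^2 + 16s + 64 − 64) − 16    [add and subtract 64 inside the bracket]
= 3(s + 8)^2 − 192 − 16    [perfect-square identity]
= 3(s + 8)^2 − 208    [combine constants]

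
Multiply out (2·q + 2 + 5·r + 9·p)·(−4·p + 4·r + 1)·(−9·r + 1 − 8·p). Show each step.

(2·q + 2 + 5·r + 9·p)·(−4·p + 4·r + 1)·(−9·r + 1 − 8·p)
= (−8·p·q + 8·q·r + 2·q − 8·p + 8·r + 2 − 20·p·r + 20·r^2 + 5·r − 36·p^2 + 36·p·r + 9·p)·(−9·r + 1 − 8·p)    [distributive law]
= (−8·p·q + 8·q·r + 2·q + p + 13·r + 2 + 16·p·r + 20·r^2 − 36·p^2)·(−9·r + 1 − 8·p)    [combine like terms]
= 72·p·q·r − 8·p·q + 64·p^2·q − 72·q·r^2 + 8·q·r − 64·p·q·r − 18·q·r + 2·q − 16·p·q − 9·p·r + p − 8·p^2 − 117·r^2 + 13·r − 104·p·r − 18·r + 2 − 16·p − 144·p·r^2 + 16·p·r − 128·p^2·r − 180·r^3 + 20·r^2 − 160·p·r^2 + 324·p^2·r − 36·p^2 + 288·p^3    [distributive law]
= 8·p·q·r − 24·p·q + 64·p^2·q − 72·q·r^2 − 10·q·r + 2·q − 97·p·r − 15·p − 44·p^2 − 97·r^2 − 5·r + 2 − 304·p·r^2 + 196·p^2·r − 180·r^3 + 288·p^3    [combine like terms]

8·p·q·r − 24·p·q + 64·p^2·q − 72·q·r^2 − 10·q·r + 2·q − 97·p·r − 15·p − 44·p^2 − 97·r^2 − 5·r + 2 − 304·p·r^2 + 196·p^2·r − 180·r^3 + 288·p^3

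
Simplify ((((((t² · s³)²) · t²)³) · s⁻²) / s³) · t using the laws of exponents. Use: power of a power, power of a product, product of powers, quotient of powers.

s¹³·t¹⁹

((((((t² · s³)²) · t²)³) · s⁻²) / s³) · t
= ((((((t² · s³)²)³) · ((t²)³)) · s⁻²) / s³) · t    [power of a product]
= (((((t² · s³)⁶) · ((t²)³)) · s⁻²) / s³) · t    [power of a power]
= ((((((t²)⁶) · ((s³)⁶)) · ((t²)³)) · s⁻²) / s³) · t    [power of a product]
= ((((t¹² · ((s³)⁶)) · ((t²)³)) · s⁻²) / s³) · t    [power of a power]
= ((((t¹² · s¹⁸) · ((t²)³)) · s⁻²) / s³) · t    [power of a power]
= ((((t¹² · s¹⁸) · t⁶) · s⁻²) / s³) · t    [power of a power]
= s¹³·t¹⁹    [quotient of powers; product of powers]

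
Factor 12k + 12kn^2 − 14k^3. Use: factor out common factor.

12k + 12kn^2 − 14k^3
= 2(6k + 6kn^2 − 7k^3)    [factor out 2]
= 2k(6 + 6n^2 − 7k^2)    [factor out k]

2k(6 + 6n^2 − 7k^2)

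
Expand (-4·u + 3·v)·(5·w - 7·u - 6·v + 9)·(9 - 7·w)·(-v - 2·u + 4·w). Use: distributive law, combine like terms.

144·u·v·w + 864·u^2·w + 288·u·w^2 - 14·u·v·w^2 - 1064·u^2·w^2 + 560·u·w^3 - 306·u^2·v - 504·u^3 + 238·u^2·v·w + 392·u^3·w + 297·u·v^2 - 231·u·v^2·w - 162·u·v + 648·u^2 - 1296·u·w - 594·v^2·w - 216·v·w^2 + 609·v^2·w^2 - 420·v·w^3 + 162·v^3 - 126·v^3·w - 243·v^2 + 972·v·w

(-4·u + 3·v)·(5·w - 7·u - 6·v + 9)·(9 - 7·w)·(-v - 2·u + 4·w)
= (-20·u·w + 28·u^2 + 24·u·v - 36·u + 15·v·w - 21·u·v - 18·v^2 + 27·v)·(9 - 7·w)·(-v - 2·u + 4·w)    [distributive law]
= (-20·u·w + 28·u^2 + 3·u·v - 36·u + 15·v·w - 18·v^2 + 27·v)·(9 - 7·w)·(-v - 2·u + 4·w)    [combine like terms]
= (-180·u·w + 140·u·w^2 + 252·u^2 - 196·u^2·w + 27·u·v - 21·u·v·w - 324·u + 252·u·w + 135·v·w - 105·v·w^2 - 162·v^2 + 126·v^2·w + 243·v - 189·v·w)·(-v - 2·u + 4·w)    [distributive law]
= (72·u·w + 140·u·w^2 + 252·u^2 - 196·u^2·w + 27·u·v - 21·u·v·w - 324·u - 54·v·w - 105·v·w^2 - 162·v^2 + 126·v^2·w + 243·v)·(-v - 2·u + 4·w)    [combine like terms]
= -72·u·v·w - 144·u^2·w + 288·u·w^2 - 140·u·v·w^2 - 280·u^2·w^2 + 560·u·w^3 - 252·u^2·v - 504·u^3 + 1008·u^2·w + 196·u^2·v·w + 392·u^3·w - 784·u^2·w^2 - 27·u·v^2 - 54·u^2·v + 108·u·v·w + 21·u·v^2·w + 42·u^2·v·w - 84·u·v·w^2 + 324·u·v + 648·u^2 - 1296·u·w + 54·v^2·w + 108·u·v·w - 216·v·w^2 + 105·v^2·w^2 + 210·u·v·w^2 - 420·v·w^3 + 162·v^3 + 324·u·v^2 - 648·v^2·w - 126·v^3·w - 252·u·v^2·w + 504·v^2·w^2 - 243·v^2 - 486·u·v + 972·v·w    [distributive law]
= 144·u·v·w + 864·u^2·w + 288·u·w^2 - 14·u·v·w^2 - 1064·u^2·w^2 + 560·u·w^3 - 306·u^2·v - 504·u^3 + 238·u^2·v·w + 392·u^3·w + 297·u·v^2 - 231·u·v^2·w - 162·u·v + 648·u^2 - 1296·u·w - 594·v^2·w - 216·v·w^2 + 609·v^2·w^2 - 420·v·w^3 + 162·v^3 - 126·v^3·w - 243·v^2 + 972·v·w    [combine like terms]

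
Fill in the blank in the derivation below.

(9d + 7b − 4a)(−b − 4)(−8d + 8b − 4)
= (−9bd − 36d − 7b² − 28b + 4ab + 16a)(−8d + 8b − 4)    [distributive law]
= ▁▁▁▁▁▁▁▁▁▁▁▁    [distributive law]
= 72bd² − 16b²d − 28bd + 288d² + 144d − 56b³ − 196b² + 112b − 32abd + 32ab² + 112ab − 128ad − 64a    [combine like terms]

After distributive law, the bracketed line is:

72bd² − 72b²d + 36bd + 288d² − 288bd + 144d + 56b²d − 56b³ + 28b² + 224bd − 224b² + 112b − 32abd + 32ab² − 16ab − 128ad + 128ab − 64a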